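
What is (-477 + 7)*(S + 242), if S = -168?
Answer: -34780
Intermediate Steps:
(-477 + 7)*(S + 242) = (-477 + 7)*(-168 + 242) = -470*74 = -34780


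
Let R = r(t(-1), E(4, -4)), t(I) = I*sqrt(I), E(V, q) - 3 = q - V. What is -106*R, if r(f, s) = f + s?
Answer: 530 + 106*I ≈ 530.0 + 106.0*I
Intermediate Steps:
E(V, q) = 3 + q - V (E(V, q) = 3 + (q - V) = 3 + q - V)
t(I) = I**(3/2)
R = -5 - I (R = (-1)**(3/2) + (3 - 4 - 1*4) = -I + (3 - 4 - 4) = -I - 5 = -5 - I ≈ -5.0 - 1.0*I)
-106*R = -106*(-5 - I) = 530 + 106*I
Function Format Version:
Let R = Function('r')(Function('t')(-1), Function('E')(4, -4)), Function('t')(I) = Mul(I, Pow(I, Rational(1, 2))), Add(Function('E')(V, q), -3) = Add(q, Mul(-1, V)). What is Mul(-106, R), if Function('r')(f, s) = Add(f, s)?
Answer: Add(530, Mul(106, I)) ≈ Add(530.00, Mul(106.00, I))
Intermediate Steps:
Function('E')(V, q) = Add(3, q, Mul(-1, V)) (Function('E')(V, q) = Add(3, Add(q, Mul(-1, V))) = Add(3, q, Mul(-1, V)))
Function('t')(I) = Pow(I, Rational(3, 2))
R = Add(-5, Mul(-1, I)) (R = Add(Pow(-1, Rational(3, 2)), Add(3, -4, Mul(-1, 4))) = Add(Mul(-1, I), Add(3, -4, -4)) = Add(Mul(-1, I), -5) = Add(-5, Mul(-1, I)) ≈ Add(-5.0000, Mul(-1.0000, I)))
Mul(-106, R) = Mul(-106, Add(-5, Mul(-1, I))) = Add(530, Mul(106, I))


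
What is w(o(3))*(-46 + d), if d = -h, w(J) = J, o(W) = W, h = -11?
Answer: -105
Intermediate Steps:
d = 11 (d = -1*(-11) = 11)
w(o(3))*(-46 + d) = 3*(-46 + 11) = 3*(-35) = -105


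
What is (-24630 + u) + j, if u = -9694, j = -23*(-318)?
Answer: -27010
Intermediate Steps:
j = 7314
(-24630 + u) + j = (-24630 - 9694) + 7314 = -34324 + 7314 = -27010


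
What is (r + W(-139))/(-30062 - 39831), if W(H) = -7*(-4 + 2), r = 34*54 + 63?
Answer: -1913/69893 ≈ -0.027370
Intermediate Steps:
r = 1899 (r = 1836 + 63 = 1899)
W(H) = 14 (W(H) = -7*(-2) = 14)
(r + W(-139))/(-30062 - 39831) = (1899 + 14)/(-30062 - 39831) = 1913/(-69893) = 1913*(-1/69893) = -1913/69893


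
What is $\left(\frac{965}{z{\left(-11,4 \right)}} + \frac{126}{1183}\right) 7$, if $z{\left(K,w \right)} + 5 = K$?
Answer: $- \frac{1139579}{2704} \approx -421.44$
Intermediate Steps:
$z{\left(K,w \right)} = -5 + K$
$\left(\frac{965}{z{\left(-11,4 \right)}} + \frac{126}{1183}\right) 7 = \left(\frac{965}{-5 - 11} + \frac{126}{1183}\right) 7 = \left(\frac{965}{-16} + 126 \cdot \frac{1}{1183}\right) 7 = \left(965 \left(- \frac{1}{16}\right) + \frac{18}{169}\right) 7 = \left(- \frac{965}{16} + \frac{18}{169}\right) 7 = \left(- \frac{162797}{2704}\right) 7 = - \frac{1139579}{2704}$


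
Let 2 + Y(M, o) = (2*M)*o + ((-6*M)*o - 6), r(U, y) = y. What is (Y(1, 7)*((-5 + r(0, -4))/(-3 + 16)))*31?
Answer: 10044/13 ≈ 772.62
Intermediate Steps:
Y(M, o) = -8 - 4*M*o (Y(M, o) = -2 + ((2*M)*o + ((-6*M)*o - 6)) = -2 + (2*M*o + (-6*M*o - 6)) = -2 + (2*M*o + (-6 - 6*M*o)) = -2 + (-6 - 4*M*o) = -8 - 4*M*o)
(Y(1, 7)*((-5 + r(0, -4))/(-3 + 16)))*31 = ((-8 - 4*1*7)*((-5 - 4)/(-3 + 16)))*31 = ((-8 - 28)*(-9/13))*31 = -(-324)/13*31 = -36*(-9/13)*31 = (324/13)*31 = 10044/13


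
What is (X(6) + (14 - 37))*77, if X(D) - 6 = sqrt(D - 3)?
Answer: -1309 + 77*sqrt(3) ≈ -1175.6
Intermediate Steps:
X(D) = 6 + sqrt(-3 + D) (X(D) = 6 + sqrt(D - 3) = 6 + sqrt(-3 + D))
(X(6) + (14 - 37))*77 = ((6 + sqrt(-3 + 6)) + (14 - 37))*77 = ((6 + sqrt(3)) - 23)*77 = (-17 + sqrt(3))*77 = -1309 + 77*sqrt(3)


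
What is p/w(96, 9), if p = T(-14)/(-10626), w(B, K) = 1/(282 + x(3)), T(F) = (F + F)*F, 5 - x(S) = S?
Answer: -7952/759 ≈ -10.477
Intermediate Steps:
x(S) = 5 - S
T(F) = 2*F² (T(F) = (2*F)*F = 2*F²)
w(B, K) = 1/284 (w(B, K) = 1/(282 + (5 - 1*3)) = 1/(282 + (5 - 3)) = 1/(282 + 2) = 1/284)
p = -28/759 (p = (2*(-14)²)/(-10626) = (2*196)*(-1/10626) = 392*(-1/10626) = -28/759 ≈ -0.036891)
p/w(96, 9) = -28/(759*1/284) = -28/759*284 = -7952/759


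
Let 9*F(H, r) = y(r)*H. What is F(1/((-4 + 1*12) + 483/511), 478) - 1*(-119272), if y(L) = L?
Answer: 700996438/5877 ≈ 1.1928e+5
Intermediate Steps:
F(H, r) = H*r/9 (F(H, r) = (r*H)/9 = (H*r)/9 = H*r/9)
F(1/((-4 + 1*12) + 483/511), 478) - 1*(-119272) = (⅑)*478/((-4 + 1*12) + 483/511) - 1*(-119272) = (⅑)*478/((-4 + 12) + 483*(1/511)) + 119272 = (⅑)*478/(8 + 69/73) + 119272 = (⅑)*478/(653/73) + 119272 = (⅑)*(73/653)*478 + 119272 = 34894/5877 + 119272 = 700996438/5877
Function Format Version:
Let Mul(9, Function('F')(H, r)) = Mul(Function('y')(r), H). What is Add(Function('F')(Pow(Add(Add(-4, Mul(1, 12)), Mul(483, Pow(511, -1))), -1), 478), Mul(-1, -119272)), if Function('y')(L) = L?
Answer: Rational(700996438, 5877) ≈ 1.1928e+5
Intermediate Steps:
Function('F')(H, r) = Mul(Rational(1, 9), H, r) (Function('F')(H, r) = Mul(Rational(1, 9), Mul(r, H)) = Mul(Rational(1, 9), Mul(H, r)) = Mul(Rational(1, 9), H, r))
Add(Function('F')(Pow(Add(Add(-4, Mul(1, 12)), Mul(483, Pow(511, -1))), -1), 478), Mul(-1, -119272)) = Add(Mul(Rational(1, 9), Pow(Add(Add(-4, Mul(1, 12)), Mul(483, Pow(511, -1))), -1), 478), Mul(-1, -119272)) = Add(Mul(Rational(1, 9), Pow(Add(Add(-4, 12), Mul(483, Rational(1, 511))), -1), 478), 119272) = Add(Mul(Rational(1, 9), Pow(Add(8, Rational(69, 73)), -1), 478), 119272) = Add(Mul(Rational(1, 9), Pow(Rational(653, 73), -1), 478), 119272) = Add(Mul(Rational(1, 9), Rational(73, 653), 478), 119272) = Add(Rational(34894, 5877), 119272) = Rational(700996438, 5877)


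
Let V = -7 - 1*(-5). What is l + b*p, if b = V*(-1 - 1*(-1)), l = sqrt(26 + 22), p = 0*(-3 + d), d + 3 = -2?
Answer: 4*sqrt(3) ≈ 6.9282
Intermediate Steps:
d = -5 (d = -3 - 2 = -5)
p = 0 (p = 0*(-3 - 5) = 0*(-8) = 0)
V = -2 (V = -7 + 5 = -2)
l = 4*sqrt(3) (l = sqrt(48) = 4*sqrt(3) ≈ 6.9282)
b = 0 (b = -2*(-1 - 1*(-1)) = -2*(-1 + 1) = -2*0 = 0)
l + b*p = 4*sqrt(3) + 0*0 = 4*sqrt(3) + 0 = 4*sqrt(3)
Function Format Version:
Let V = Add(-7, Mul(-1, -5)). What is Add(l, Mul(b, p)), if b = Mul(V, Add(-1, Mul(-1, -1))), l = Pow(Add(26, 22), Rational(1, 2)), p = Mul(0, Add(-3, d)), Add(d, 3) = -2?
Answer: Mul(4, Pow(3, Rational(1, 2))) ≈ 6.9282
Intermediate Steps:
d = -5 (d = Add(-3, -2) = -5)
p = 0 (p = Mul(0, Add(-3, -5)) = Mul(0, -8) = 0)
V = -2 (V = Add(-7, 5) = -2)
l = Mul(4, Pow(3, Rational(1, 2))) (l = Pow(48, Rational(1, 2)) = Mul(4, Pow(3, Rational(1, 2))) ≈ 6.9282)
b = 0 (b = Mul(-2, Add(-1, Mul(-1, -1))) = Mul(-2, Add(-1, 1)) = Mul(-2, 0) = 0)
Add(l, Mul(b, p)) = Add(Mul(4, Pow(3, Rational(1, 2))), Mul(0, 0)) = Add(Mul(4, Pow(3, Rational(1, 2))), 0) = Mul(4, Pow(3, Rational(1, 2)))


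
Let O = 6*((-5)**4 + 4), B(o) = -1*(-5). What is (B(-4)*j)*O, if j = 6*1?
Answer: 113220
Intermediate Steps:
B(o) = 5
j = 6
O = 3774 (O = 6*(625 + 4) = 6*629 = 3774)
(B(-4)*j)*O = (5*6)*3774 = 30*3774 = 113220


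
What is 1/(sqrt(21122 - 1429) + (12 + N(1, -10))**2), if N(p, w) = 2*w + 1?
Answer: -49/17292 + sqrt(19693)/17292 ≈ 0.0052817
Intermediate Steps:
N(p, w) = 1 + 2*w
1/(sqrt(21122 - 1429) + (12 + N(1, -10))**2) = 1/(sqrt(21122 - 1429) + (12 + (1 + 2*(-10)))**2) = 1/(sqrt(19693) + (12 + (1 - 20))**2) = 1/(sqrt(19693) + (12 - 19)**2) = 1/(sqrt(19693) + (-7)**2) = 1/(sqrt(19693) + 49) = 1/(49 + sqrt(19693))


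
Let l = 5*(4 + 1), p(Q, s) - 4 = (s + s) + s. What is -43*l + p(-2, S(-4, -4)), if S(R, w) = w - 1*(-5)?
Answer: -1068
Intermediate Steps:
S(R, w) = 5 + w (S(R, w) = w + 5 = 5 + w)
p(Q, s) = 4 + 3*s (p(Q, s) = 4 + ((s + s) + s) = 4 + (2*s + s) = 4 + 3*s)
l = 25 (l = 5*5 = 25)
-43*l + p(-2, S(-4, -4)) = -43*25 + (4 + 3*(5 - 4)) = -1075 + (4 + 3*1) = -1075 + (4 + 3) = -1075 + 7 = -1068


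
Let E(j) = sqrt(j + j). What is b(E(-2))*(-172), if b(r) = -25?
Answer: 4300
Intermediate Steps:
E(j) = sqrt(2)*sqrt(j) (E(j) = sqrt(2*j) = sqrt(2)*sqrt(j))
b(E(-2))*(-172) = -25*(-172) = 4300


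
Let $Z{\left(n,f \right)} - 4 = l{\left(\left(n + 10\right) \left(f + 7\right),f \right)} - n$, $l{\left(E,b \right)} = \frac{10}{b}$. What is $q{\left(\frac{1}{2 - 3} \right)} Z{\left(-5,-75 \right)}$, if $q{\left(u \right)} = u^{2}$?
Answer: $\frac{133}{15} \approx 8.8667$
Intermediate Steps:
$Z{\left(n,f \right)} = 4 - n + \frac{10}{f}$ ($Z{\left(n,f \right)} = 4 - \left(n - \frac{10}{f}\right) = 4 - n + \frac{10}{f}$)
$q{\left(\frac{1}{2 - 3} \right)} Z{\left(-5,-75 \right)} = \left(\frac{1}{2 - 3}\right)^{2} \left(4 - -5 + \frac{10}{-75}\right) = \left(\frac{1}{-1}\right)^{2} \left(4 + 5 + 10 \left(- \frac{1}{75}\right)\right) = \left(-1\right)^{2} \left(4 + 5 - \frac{2}{15}\right) = 1 \cdot \frac{133}{15} = \frac{133}{15}$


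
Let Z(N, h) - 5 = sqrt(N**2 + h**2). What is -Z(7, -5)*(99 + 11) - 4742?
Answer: -5292 - 110*sqrt(74) ≈ -6238.3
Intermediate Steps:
Z(N, h) = 5 + sqrt(N**2 + h**2)
-Z(7, -5)*(99 + 11) - 4742 = -(5 + sqrt(7**2 + (-5)**2))*(99 + 11) - 4742 = -(5 + sqrt(49 + 25))*110 - 4742 = -(5 + sqrt(74))*110 - 4742 = -(550 + 110*sqrt(74)) - 4742 = (-550 - 110*sqrt(74)) - 4742 = -5292 - 110*sqrt(74)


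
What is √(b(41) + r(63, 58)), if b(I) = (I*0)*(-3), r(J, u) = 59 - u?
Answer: 1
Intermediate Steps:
b(I) = 0 (b(I) = 0*(-3) = 0)
√(b(41) + r(63, 58)) = √(0 + (59 - 1*58)) = √(0 + (59 - 58)) = √(0 + 1) = √1 = 1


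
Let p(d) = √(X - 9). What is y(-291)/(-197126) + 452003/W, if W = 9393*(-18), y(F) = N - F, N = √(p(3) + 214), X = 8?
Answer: -22287685978/8332220331 - √(214 + I)/197126 ≈ -2.675 - 1.7339e-7*I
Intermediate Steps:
p(d) = I (p(d) = √(8 - 9) = √(-1) = I)
N = √(214 + I) (N = √(I + 214) = √(214 + I) ≈ 14.629 + 0.03418*I)
y(F) = √(214 + I) - F
W = -169074
y(-291)/(-197126) + 452003/W = (√(214 + I) - 1*(-291))/(-197126) + 452003/(-169074) = (√(214 + I) + 291)*(-1/197126) + 452003*(-1/169074) = (291 + √(214 + I))*(-1/197126) - 452003/169074 = (-291/197126 - √(214 + I)/197126) - 452003/169074 = -22287685978/8332220331 - √(214 + I)/197126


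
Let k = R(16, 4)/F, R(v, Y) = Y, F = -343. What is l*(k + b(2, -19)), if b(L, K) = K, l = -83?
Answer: 541243/343 ≈ 1578.0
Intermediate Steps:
k = -4/343 (k = 4/(-343) = 4*(-1/343) = -4/343 ≈ -0.011662)
l*(k + b(2, -19)) = -83*(-4/343 - 19) = -83*(-6521/343) = 541243/343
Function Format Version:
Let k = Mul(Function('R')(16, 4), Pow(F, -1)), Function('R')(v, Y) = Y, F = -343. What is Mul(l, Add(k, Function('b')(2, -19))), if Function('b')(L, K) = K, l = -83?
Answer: Rational(541243, 343) ≈ 1578.0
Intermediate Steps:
k = Rational(-4, 343) (k = Mul(4, Pow(-343, -1)) = Mul(4, Rational(-1, 343)) = Rational(-4, 343) ≈ -0.011662)
Mul(l, Add(k, Function('b')(2, -19))) = Mul(-83, Add(Rational(-4, 343), -19)) = Mul(-83, Rational(-6521, 343)) = Rational(541243, 343)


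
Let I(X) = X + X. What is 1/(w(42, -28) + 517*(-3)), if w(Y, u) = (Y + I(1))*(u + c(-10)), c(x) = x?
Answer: -1/3223 ≈ -0.00031027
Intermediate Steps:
I(X) = 2*X
w(Y, u) = (-10 + u)*(2 + Y) (w(Y, u) = (Y + 2*1)*(u - 10) = (Y + 2)*(-10 + u) = (2 + Y)*(-10 + u) = (-10 + u)*(2 + Y))
1/(w(42, -28) + 517*(-3)) = 1/((-20 - 10*42 + 2*(-28) + 42*(-28)) + 517*(-3)) = 1/((-20 - 420 - 56 - 1176) - 1551) = 1/(-1672 - 1551) = 1/(-3223) = -1/3223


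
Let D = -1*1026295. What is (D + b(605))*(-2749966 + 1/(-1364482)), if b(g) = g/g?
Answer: 1925470767234288111/682241 ≈ 2.8223e+12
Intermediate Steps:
b(g) = 1
D = -1026295
(D + b(605))*(-2749966 + 1/(-1364482)) = (-1026295 + 1)*(-2749966 + 1/(-1364482)) = -1026294*(-2749966 - 1/1364482) = -1026294*(-3752279107613/1364482) = 1925470767234288111/682241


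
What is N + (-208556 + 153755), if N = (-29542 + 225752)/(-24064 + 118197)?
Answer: -5158386323/94133 ≈ -54799.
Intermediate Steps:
N = 196210/94133 ≈ 2.0844
N + (-208556 + 153755) = 196210/94133 + (-208556 + 153755) = 196210/94133 - 54801 = -5158386323/94133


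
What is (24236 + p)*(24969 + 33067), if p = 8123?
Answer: 1877986924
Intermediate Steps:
(24236 + p)*(24969 + 33067) = (24236 + 8123)*(24969 + 33067) = 32359*58036 = 1877986924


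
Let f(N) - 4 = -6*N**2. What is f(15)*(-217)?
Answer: 292082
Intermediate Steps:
f(N) = 4 - 6*N**2
f(15)*(-217) = (4 - 6*15**2)*(-217) = (4 - 6*225)*(-217) = (4 - 1350)*(-217) = -1346*(-217) = 292082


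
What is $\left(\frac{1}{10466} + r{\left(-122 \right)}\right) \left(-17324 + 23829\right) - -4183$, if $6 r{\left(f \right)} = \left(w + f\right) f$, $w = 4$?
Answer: $\frac{490180770689}{31398} \approx 1.5612 \cdot 10^{7}$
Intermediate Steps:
$r{\left(f \right)} = \frac{f \left(4 + f\right)}{6}$ ($r{\left(f \right)} = \frac{\left(4 + f\right) f}{6} = \frac{f \left(4 + f\right)}{6}$)
$\left(\frac{1}{10466} + r{\left(-122 \right)}\right) \left(-17324 + 23829\right) - -4183 = \left(\frac{1}{10466} + \frac{1}{6} \left(-122\right) \left(4 - 122\right)\right) \left(-17324 + 23829\right) - -4183 = \left(\frac{1}{10466} + \frac{1}{6} \left(-122\right) \left(-118\right)\right) 6505 + 4183 = \left(\frac{1}{10466} + \frac{7198}{3}\right) 6505 + 4183 = \frac{75334271}{31398} \cdot 6505 + 4183 = \frac{490049432855}{31398} + 4183 = \frac{490180770689}{31398}$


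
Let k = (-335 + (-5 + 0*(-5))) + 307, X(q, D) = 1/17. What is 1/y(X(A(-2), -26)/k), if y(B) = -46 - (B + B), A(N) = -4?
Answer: -561/25804 ≈ -0.021741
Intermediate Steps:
X(q, D) = 1/17
k = -33 (k = (-335 + (-5 + 0)) + 307 = (-335 - 5) + 307 = -340 + 307 = -33)
y(B) = -46 - 2*B
1/y(X(A(-2), -26)/k) = 1/(-46 - 2/(17*(-33))) = 1/(-46 - 2*(-1)/(17*33)) = 1/(-46 - 2*(-1/561)) = 1/(-46 + 2/561) = 1/(-25804/561) = -561/25804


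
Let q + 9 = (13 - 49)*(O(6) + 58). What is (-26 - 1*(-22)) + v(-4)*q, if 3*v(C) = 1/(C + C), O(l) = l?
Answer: 739/8 ≈ 92.375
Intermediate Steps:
v(C) = 1/(6*C) (v(C) = 1/(3*(C + C)) = 1/(3*((2*C))) = (1/(2*C))/3 = 1/(6*C))
q = -2313 (q = -9 + (13 - 49)*(6 + 58) = -9 - 36*64 = -9 - 2304 = -2313)
(-26 - 1*(-22)) + v(-4)*q = (-26 - 1*(-22)) + ((⅙)/(-4))*(-2313) = (-26 + 22) + ((⅙)*(-¼))*(-2313) = -4 - 1/24*(-2313) = -4 + 771/8 = 739/8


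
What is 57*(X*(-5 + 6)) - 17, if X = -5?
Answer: -302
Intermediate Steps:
57*(X*(-5 + 6)) - 17 = 57*(-5*(-5 + 6)) - 17 = 57*(-5*1) - 17 = 57*(-5) - 17 = -285 - 17 = -302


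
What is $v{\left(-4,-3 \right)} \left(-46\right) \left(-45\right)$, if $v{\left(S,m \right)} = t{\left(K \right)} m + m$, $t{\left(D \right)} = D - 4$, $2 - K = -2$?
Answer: $-6210$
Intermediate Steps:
$K = 4$ ($K = 2 - -2 = 2 + 2 = 4$)
$t{\left(D \right)} = -4 + D$
$v{\left(S,m \right)} = m$ ($v{\left(S,m \right)} = \left(-4 + 4\right) m + m = 0 m + m = 0 + m = m$)
$v{\left(-4,-3 \right)} \left(-46\right) \left(-45\right) = \left(-3\right) \left(-46\right) \left(-45\right) = 138 \left(-45\right) = -6210$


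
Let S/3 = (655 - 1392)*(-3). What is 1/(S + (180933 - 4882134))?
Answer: -1/4694568 ≈ -2.1301e-7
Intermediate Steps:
S = 6633 (S = 3*((655 - 1392)*(-3)) = 3*(-737*(-3)) = 3*2211 = 6633)
1/(S + (180933 - 4882134)) = 1/(6633 + (180933 - 4882134)) = 1/(6633 - 4701201) = 1/(-4694568) = -1/4694568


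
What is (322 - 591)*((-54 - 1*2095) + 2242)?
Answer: -25017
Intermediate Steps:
(322 - 591)*((-54 - 1*2095) + 2242) = -269*((-54 - 2095) + 2242) = -269*(-2149 + 2242) = -269*93 = -25017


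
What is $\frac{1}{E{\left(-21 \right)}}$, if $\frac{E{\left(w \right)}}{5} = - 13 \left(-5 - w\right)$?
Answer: $- \frac{1}{1040} \approx -0.00096154$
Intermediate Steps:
$E{\left(w \right)} = 325 + 65 w$ ($E{\left(w \right)} = 5 \left(- 13 \left(-5 - w\right)\right) = 5 \left(65 + 13 w\right) = 325 + 65 w$)
$\frac{1}{E{\left(-21 \right)}} = \frac{1}{325 + 65 \left(-21\right)} = \frac{1}{325 - 1365} = \frac{1}{-1040} = - \frac{1}{1040}$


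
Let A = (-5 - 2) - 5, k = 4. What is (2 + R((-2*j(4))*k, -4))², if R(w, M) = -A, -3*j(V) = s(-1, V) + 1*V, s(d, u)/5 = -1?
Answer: 196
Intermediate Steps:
s(d, u) = -5 (s(d, u) = 5*(-1) = -5)
j(V) = 5/3 - V/3 (j(V) = -(-5 + 1*V)/3 = -(-5 + V)/3 = 5/3 - V/3)
A = -12 (A = -7 - 5 = -12)
R(w, M) = 12 (R(w, M) = -1*(-12) = 12)
(2 + R((-2*j(4))*k, -4))² = (2 + 12)² = 14² = 196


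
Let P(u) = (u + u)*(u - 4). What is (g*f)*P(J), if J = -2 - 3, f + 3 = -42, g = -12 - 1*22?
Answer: 137700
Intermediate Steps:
g = -34 (g = -12 - 22 = -34)
f = -45 (f = -3 - 42 = -45)
J = -5
P(u) = 2*u*(-4 + u) (P(u) = (2*u)*(-4 + u) = 2*u*(-4 + u))
(g*f)*P(J) = (-34*(-45))*(2*(-5)*(-4 - 5)) = 1530*(2*(-5)*(-9)) = 1530*90 = 137700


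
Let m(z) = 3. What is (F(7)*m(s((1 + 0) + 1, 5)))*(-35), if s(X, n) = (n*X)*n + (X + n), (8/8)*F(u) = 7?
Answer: -735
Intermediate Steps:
F(u) = 7
s(X, n) = X + n + X*n² (s(X, n) = (X*n)*n + (X + n) = X*n² + (X + n) = X + n + X*n²)
(F(7)*m(s((1 + 0) + 1, 5)))*(-35) = (7*3)*(-35) = 21*(-35) = -735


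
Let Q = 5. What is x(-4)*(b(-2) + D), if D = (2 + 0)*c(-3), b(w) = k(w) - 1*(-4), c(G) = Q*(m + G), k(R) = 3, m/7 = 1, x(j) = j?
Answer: -188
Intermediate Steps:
m = 7 (m = 7*1 = 7)
c(G) = 35 + 5*G (c(G) = 5*(7 + G) = 35 + 5*G)
b(w) = 7 (b(w) = 3 - 1*(-4) = 3 + 4 = 7)
D = 40 (D = (2 + 0)*(35 + 5*(-3)) = 2*(35 - 15) = 2*20 = 40)
x(-4)*(b(-2) + D) = -4*(7 + 40) = -4*47 = -188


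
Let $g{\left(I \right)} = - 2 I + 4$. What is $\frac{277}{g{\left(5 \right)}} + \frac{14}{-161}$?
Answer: $- \frac{6383}{138} \approx -46.254$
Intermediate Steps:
$g{\left(I \right)} = 4 - 2 I$
$\frac{277}{g{\left(5 \right)}} + \frac{14}{-161} = \frac{277}{4 - 10} + \frac{14}{-161} = \frac{277}{4 - 10} + 14 \left(- \frac{1}{161}\right) = \frac{277}{-6} - \frac{2}{23} = 277 \left(- \frac{1}{6}\right) - \frac{2}{23} = - \frac{277}{6} - \frac{2}{23} = - \frac{6383}{138}$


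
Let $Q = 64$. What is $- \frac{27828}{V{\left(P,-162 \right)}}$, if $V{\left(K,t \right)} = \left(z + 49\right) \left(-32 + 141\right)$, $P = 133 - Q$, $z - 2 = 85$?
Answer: $- \frac{6957}{3706} \approx -1.8772$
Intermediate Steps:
$z = 87$ ($z = 2 + 85 = 87$)
$P = 69$ ($P = 133 - 64 = 69$)
$V{\left(K,t \right)} = 14824$ ($V{\left(K,t \right)} = \left(87 + 49\right) \left(-32 + 141\right) = 136 \cdot 109 = 14824$)
$- \frac{27828}{V{\left(P,-162 \right)}} = - \frac{27828}{14824} = \left(-27828\right) \frac{1}{14824} = - \frac{6957}{3706}$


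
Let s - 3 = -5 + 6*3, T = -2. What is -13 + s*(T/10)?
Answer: -81/5 ≈ -16.200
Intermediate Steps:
s = 16 (s = 3 + (-5 + 6*3) = 3 + (-5 + 18) = 3 + 13 = 16)
-13 + s*(T/10) = -13 + 16*(-2/10) = -13 + 16*(-2*⅒) = -13 + 16*(-⅕) = -13 - 16/5 = -81/5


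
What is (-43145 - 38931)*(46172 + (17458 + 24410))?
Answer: -7225971040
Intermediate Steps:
(-43145 - 38931)*(46172 + (17458 + 24410)) = -82076*(46172 + 41868) = -82076*88040 = -7225971040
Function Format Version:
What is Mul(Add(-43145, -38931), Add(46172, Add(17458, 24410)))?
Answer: -7225971040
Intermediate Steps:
Mul(Add(-43145, -38931), Add(46172, Add(17458, 24410))) = Mul(-82076, Add(46172, 41868)) = Mul(-82076, 88040) = -7225971040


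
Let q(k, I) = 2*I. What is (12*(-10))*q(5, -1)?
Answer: 240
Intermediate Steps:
(12*(-10))*q(5, -1) = (12*(-10))*(2*(-1)) = -120*(-2) = 240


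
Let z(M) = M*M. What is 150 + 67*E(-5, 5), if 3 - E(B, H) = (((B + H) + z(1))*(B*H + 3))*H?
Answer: 7721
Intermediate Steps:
z(M) = M²
E(B, H) = 3 - H*(3 + B*H)*(1 + B + H) (E(B, H) = 3 - ((B + H) + 1²)*(B*H + 3)*H = 3 - ((B + H) + 1)*(3 + B*H)*H = 3 - (1 + B + H)*(3 + B*H)*H = 3 - (3 + B*H)*(1 + B + H)*H = 3 - H*(3 + B*H)*(1 + B + H))
150 + 67*E(-5, 5) = 150 + 67*(3 - 3*5 - 3*5² - 1*(-5)*5² - 1*(-5)*5³ - 1*(-5)²*5² - 3*(-5)*5) = 150 + 67*(3 - 15 - 3*25 - 1*(-5)*25 - 1*(-5)*125 - 1*25*25 + 75) = 150 + 67*(3 - 15 - 75 + 125 + 625 - 625 + 75) = 150 + 67*113 = 150 + 7571 = 7721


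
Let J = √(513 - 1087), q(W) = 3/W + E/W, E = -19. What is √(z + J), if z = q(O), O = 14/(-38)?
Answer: √(2128 + 49*I*√574)/7 ≈ 6.8201 + 1.7564*I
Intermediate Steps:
O = -7/19 (O = 14*(-1/38) = -7/19 ≈ -0.36842)
q(W) = -16/W (q(W) = 3/W - 19/W = -16/W)
J = I*√574 (J = √(-574) = I*√574 ≈ 23.958*I)
z = 304/7 (z = -16/(-7/19) = -16*(-19/7) = 304/7 ≈ 43.429)
√(z + J) = √(304/7 + I*√574)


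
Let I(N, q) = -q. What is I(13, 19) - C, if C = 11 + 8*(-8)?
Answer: 34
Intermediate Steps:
C = -53 (C = 11 - 64 = -53)
I(13, 19) - C = -1*19 - 1*(-53) = -19 + 53 = 34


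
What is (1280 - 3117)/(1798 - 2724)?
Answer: 1837/926 ≈ 1.9838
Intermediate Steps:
(1280 - 3117)/(1798 - 2724) = -1837/(-926) = -1837*(-1/926) = 1837/926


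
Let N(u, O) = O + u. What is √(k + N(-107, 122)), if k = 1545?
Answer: 2*√390 ≈ 39.497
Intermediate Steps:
√(k + N(-107, 122)) = √(1545 + (122 - 107)) = √(1545 + 15) = √1560 = 2*√390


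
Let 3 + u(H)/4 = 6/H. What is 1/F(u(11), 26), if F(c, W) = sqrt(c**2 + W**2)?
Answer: 11*sqrt(23365)/46730 ≈ 0.035982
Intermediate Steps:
u(H) = -12 + 24/H (u(H) = -12 + 4*(6/H) = -12 + 24/H)
F(c, W) = sqrt(W**2 + c**2)
1/F(u(11), 26) = 1/(sqrt(26**2 + (-12 + 24/11)**2)) = 1/(sqrt(676 + (-12 + 24*(1/11))**2)) = 1/(sqrt(676 + (-12 + 24/11)**2)) = 1/(sqrt(676 + (-108/11)**2)) = 1/(sqrt(676 + 11664/121)) = 1/(sqrt(93460/121)) = 1/(2*sqrt(23365)/11) = 11*sqrt(23365)/46730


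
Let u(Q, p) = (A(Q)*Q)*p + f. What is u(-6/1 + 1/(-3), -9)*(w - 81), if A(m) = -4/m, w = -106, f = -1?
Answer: -6545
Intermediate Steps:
u(Q, p) = -1 - 4*p (u(Q, p) = ((-4/Q)*Q)*p - 1 = -4*p - 1 = -1 - 4*p)
u(-6/1 + 1/(-3), -9)*(w - 81) = (-1 - 4*(-9))*(-106 - 81) = (-1 + 36)*(-187) = 35*(-187) = -6545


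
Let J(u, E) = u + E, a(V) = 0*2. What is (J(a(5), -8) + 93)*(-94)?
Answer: -7990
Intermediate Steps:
a(V) = 0
J(u, E) = E + u
(J(a(5), -8) + 93)*(-94) = ((-8 + 0) + 93)*(-94) = (-8 + 93)*(-94) = 85*(-94) = -7990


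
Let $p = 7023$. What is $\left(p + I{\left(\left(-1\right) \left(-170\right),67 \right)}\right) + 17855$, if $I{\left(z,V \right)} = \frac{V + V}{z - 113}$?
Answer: $\frac{1418180}{57} \approx 24880.0$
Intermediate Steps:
$I{\left(z,V \right)} = \frac{2 V}{-113 + z}$
$\left(p + I{\left(\left(-1\right) \left(-170\right),67 \right)}\right) + 17855 = \left(7023 + 2 \cdot 67 \frac{1}{-113 - -170}\right) + 17855 = \left(7023 + 2 \cdot 67 \frac{1}{-113 + 170}\right) + 17855 = \left(7023 + 2 \cdot 67 \cdot \frac{1}{57}\right) + 17855 = \left(7023 + \frac{134}{57}\right) + 17855 = \frac{400445}{57} + 17855 = \frac{1418180}{57}$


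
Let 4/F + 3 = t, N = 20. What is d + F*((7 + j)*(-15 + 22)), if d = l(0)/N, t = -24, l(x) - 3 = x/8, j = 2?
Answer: -551/60 ≈ -9.1833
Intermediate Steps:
l(x) = 3 + x/8
d = 3/20 (d = (3 + (⅛)*0)/20 = (3 + 0)*(1/20) = 3*(1/20) = 3/20 ≈ 0.15000)
F = -4/27 (F = 4/(-3 - 24) = 4/(-27) = 4*(-1/27) = -4/27 ≈ -0.14815)
d + F*((7 + j)*(-15 + 22)) = 3/20 - 4*(7 + 2)*(-15 + 22)/27 = 3/20 - 4*7/3 = 3/20 - 4/27*63 = 3/20 - 28/3 = -551/60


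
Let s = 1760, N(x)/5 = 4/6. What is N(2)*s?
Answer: 17600/3 ≈ 5866.7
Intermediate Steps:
N(x) = 10/3 (N(x) = 5*(4/6) = 5*(4*(1/6)) = 5*(2/3) = 10/3)
N(2)*s = (10/3)*1760 = 17600/3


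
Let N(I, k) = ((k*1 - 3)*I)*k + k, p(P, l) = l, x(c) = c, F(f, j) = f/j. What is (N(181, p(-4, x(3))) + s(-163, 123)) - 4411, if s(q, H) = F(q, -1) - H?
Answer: -4368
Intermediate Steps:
s(q, H) = -H - q (s(q, H) = q/(-1) - H = q*(-1) - H = -q - H = -H - q)
N(I, k) = k + I*k*(-3 + k) (N(I, k) = ((k - 3)*I)*k + k = ((-3 + k)*I)*k + k = (I*(-3 + k))*k + k = I*k*(-3 + k) + k = k + I*k*(-3 + k))
(N(181, p(-4, x(3))) + s(-163, 123)) - 4411 = (3*(1 - 3*181 + 181*3) + (-1*123 - 1*(-163))) - 4411 = (3*(1 - 543 + 543) + (-123 + 163)) - 4411 = (3*1 + 40) - 4411 = (3 + 40) - 4411 = 43 - 4411 = -4368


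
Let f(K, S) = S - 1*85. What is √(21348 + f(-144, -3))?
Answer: 2*√5315 ≈ 145.81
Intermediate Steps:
f(K, S) = -85 + S (f(K, S) = S - 85 = -85 + S)
√(21348 + f(-144, -3)) = √(21348 + (-85 - 3)) = √(21348 - 88) = √21260 = 2*√5315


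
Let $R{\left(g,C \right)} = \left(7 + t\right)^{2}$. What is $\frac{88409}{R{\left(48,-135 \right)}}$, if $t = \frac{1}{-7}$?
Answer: $\frac{4332041}{2304} \approx 1880.2$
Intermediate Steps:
$t = - \frac{1}{7} \approx -0.14286$
$R{\left(g,C \right)} = \frac{2304}{49}$ ($R{\left(g,C \right)} = \left(7 - \frac{1}{7}\right)^{2} = \left(\frac{48}{7}\right)^{2} = \frac{2304}{49}$)
$\frac{88409}{R{\left(48,-135 \right)}} = \frac{88409}{\frac{2304}{49}} = 88409 \cdot \frac{49}{2304} = \frac{4332041}{2304}$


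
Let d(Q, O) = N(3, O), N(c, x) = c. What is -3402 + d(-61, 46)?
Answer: -3399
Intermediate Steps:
d(Q, O) = 3
-3402 + d(-61, 46) = -3402 + 3 = -3399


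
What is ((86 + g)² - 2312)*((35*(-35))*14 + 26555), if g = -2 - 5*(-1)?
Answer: 52752645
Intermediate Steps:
g = 3 (g = -2 + 5 = 3)
((86 + g)² - 2312)*((35*(-35))*14 + 26555) = ((86 + 3)² - 2312)*((35*(-35))*14 + 26555) = (89² - 2312)*(-1225*14 + 26555) = (7921 - 2312)*(-17150 + 26555) = 5609*9405 = 52752645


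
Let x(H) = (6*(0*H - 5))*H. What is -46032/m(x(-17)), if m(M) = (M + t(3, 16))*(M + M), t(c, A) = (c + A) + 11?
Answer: -959/11475 ≈ -0.083573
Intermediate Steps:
t(c, A) = 11 + A + c (t(c, A) = (A + c) + 11 = 11 + A + c)
x(H) = -30*H (x(H) = (6*(0 - 5))*H = (6*(-5))*H = -30*H)
m(M) = 2*M*(30 + M) (m(M) = (M + (11 + 16 + 3))*(M + M) = (M + 30)*(2*M) = (30 + M)*(2*M) = 2*M*(30 + M))
-46032/m(x(-17)) = -46032*1/(1020*(30 - 30*(-17))) = -46032*1/(1020*(30 + 510)) = -46032/(2*510*540) = -46032/550800 = -46032*1/550800 = -959/11475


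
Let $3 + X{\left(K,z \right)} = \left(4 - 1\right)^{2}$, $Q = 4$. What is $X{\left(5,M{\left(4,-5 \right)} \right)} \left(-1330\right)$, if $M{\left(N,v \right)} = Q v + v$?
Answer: $-7980$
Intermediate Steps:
$M{\left(N,v \right)} = 5 v$ ($M{\left(N,v \right)} = 4 v + v = 5 v$)
$X{\left(K,z \right)} = 6$ ($X{\left(K,z \right)} = -3 + \left(4 - 1\right)^{2} = -3 + 3^{2} = -3 + 9 = 6$)
$X{\left(5,M{\left(4,-5 \right)} \right)} \left(-1330\right) = 6 \left(-1330\right) = -7980$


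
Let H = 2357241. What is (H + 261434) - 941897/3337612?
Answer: 8740120162203/3337612 ≈ 2.6187e+6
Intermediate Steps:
(H + 261434) - 941897/3337612 = (2357241 + 261434) - 941897/3337612 = 2618675 - 941897*1/3337612 = 2618675 - 941897/3337612 = 8740120162203/3337612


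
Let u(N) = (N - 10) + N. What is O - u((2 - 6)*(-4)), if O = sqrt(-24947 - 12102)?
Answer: -22 + I*sqrt(37049) ≈ -22.0 + 192.48*I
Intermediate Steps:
u(N) = -10 + 2*N (u(N) = (-10 + N) + N = -10 + 2*N)
O = I*sqrt(37049) (O = sqrt(-37049) = I*sqrt(37049) ≈ 192.48*I)
O - u((2 - 6)*(-4)) = I*sqrt(37049) - (-10 + 2*((2 - 6)*(-4))) = I*sqrt(37049) - (-10 + 2*(-4*(-4))) = I*sqrt(37049) - (-10 + 2*16) = I*sqrt(37049) - (-10 + 32) = I*sqrt(37049) - 1*22 = I*sqrt(37049) - 22 = -22 + I*sqrt(37049)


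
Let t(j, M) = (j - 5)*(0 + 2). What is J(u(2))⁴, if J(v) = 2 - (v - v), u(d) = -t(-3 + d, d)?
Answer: 16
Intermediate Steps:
t(j, M) = -10 + 2*j (t(j, M) = (-5 + j)*2 = -10 + 2*j)
u(d) = 16 - 2*d (u(d) = -(-10 + 2*(-3 + d)) = -(-10 + (-6 + 2*d)) = -(-16 + 2*d) = 16 - 2*d)
J(v) = 2 (J(v) = 2 - 1*0 = 2 + 0 = 2)
J(u(2))⁴ = 2⁴ = 16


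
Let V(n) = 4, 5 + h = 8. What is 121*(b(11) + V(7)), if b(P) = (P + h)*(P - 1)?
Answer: 17424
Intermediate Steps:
h = 3 (h = -5 + 8 = 3)
b(P) = (-1 + P)*(3 + P) (b(P) = (P + 3)*(P - 1) = (3 + P)*(-1 + P) = (-1 + P)*(3 + P))
121*(b(11) + V(7)) = 121*((-3 + 11**2 + 2*11) + 4) = 121*((-3 + 121 + 22) + 4) = 121*(140 + 4) = 121*144 = 17424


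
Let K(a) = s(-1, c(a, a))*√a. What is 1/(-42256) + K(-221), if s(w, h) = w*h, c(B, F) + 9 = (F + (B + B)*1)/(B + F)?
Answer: -1/42256 + 15*I*√221/2 ≈ -2.3665e-5 + 111.5*I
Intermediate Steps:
c(B, F) = -9 + (F + 2*B)/(B + F) (c(B, F) = -9 + (F + (B + B)*1)/(B + F) = -9 + (F + (2*B)*1)/(B + F) = -9 + (F + 2*B)/(B + F))
s(w, h) = h*w
K(a) = 15*√a/2 (K(a) = (((-8*a - 7*a)/(a + a))*(-1))*√a = (((-15*a)/((2*a)))*(-1))*√a = (((1/(2*a))*(-15*a))*(-1))*√a = (-15/2*(-1))*√a = 15*√a/2)
1/(-42256) + K(-221) = 1/(-42256) + 15*√(-221)/2 = -1/42256 + 15*(I*√221)/2 = -1/42256 + 15*I*√221/2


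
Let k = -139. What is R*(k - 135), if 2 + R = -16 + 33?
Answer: -4110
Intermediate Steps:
R = 15 (R = -2 + (-16 + 33) = -2 + 17 = 15)
R*(k - 135) = 15*(-139 - 135) = 15*(-274) = -4110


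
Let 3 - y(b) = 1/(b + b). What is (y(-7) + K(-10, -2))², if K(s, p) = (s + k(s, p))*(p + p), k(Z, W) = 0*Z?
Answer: 363609/196 ≈ 1855.1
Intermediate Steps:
k(Z, W) = 0
K(s, p) = 2*p*s (K(s, p) = (s + 0)*(p + p) = s*(2*p) = 2*p*s)
y(b) = 3 - 1/(2*b) (y(b) = 3 - 1/(b + b) = 3 - 1/(2*b))
(y(-7) + K(-10, -2))² = ((3 - ½/(-7)) + 2*(-2)*(-10))² = ((3 - ½*(-⅐)) + 40)² = ((3 + 1/14) + 40)² = (43/14 + 40)² = (603/14)² = 363609/196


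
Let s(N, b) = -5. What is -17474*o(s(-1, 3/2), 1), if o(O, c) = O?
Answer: 87370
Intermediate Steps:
-17474*o(s(-1, 3/2), 1) = -17474*(-5) = 87370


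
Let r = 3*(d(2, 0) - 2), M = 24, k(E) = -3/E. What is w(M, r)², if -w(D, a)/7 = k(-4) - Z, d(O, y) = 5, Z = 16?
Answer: 182329/16 ≈ 11396.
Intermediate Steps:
r = 9 (r = 3*(5 - 2) = 3*3 = 9)
w(D, a) = 427/4 (w(D, a) = -7*(-3/(-4) - 1*16) = -7*(-3*(-¼) - 16) = -7*(¾ - 16) = -7*(-61/4) = 427/4)
w(M, r)² = (427/4)² = 182329/16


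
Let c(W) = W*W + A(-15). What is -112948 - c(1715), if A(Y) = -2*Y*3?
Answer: -3054263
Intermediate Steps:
A(Y) = -6*Y
c(W) = 90 + W² (c(W) = W*W - 6*(-15) = W² + 90 = 90 + W²)
-112948 - c(1715) = -112948 - (90 + 1715²) = -112948 - (90 + 2941225) = -112948 - 1*2941315 = -112948 - 2941315 = -3054263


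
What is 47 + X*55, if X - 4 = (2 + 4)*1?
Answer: 597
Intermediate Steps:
X = 10 (X = 4 + (2 + 4)*1 = 4 + 6*1 = 4 + 6 = 10)
47 + X*55 = 47 + 10*55 = 47 + 550 = 597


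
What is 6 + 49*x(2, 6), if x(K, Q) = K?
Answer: 104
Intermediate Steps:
6 + 49*x(2, 6) = 6 + 49*2 = 6 + 98 = 104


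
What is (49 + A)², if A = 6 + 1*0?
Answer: 3025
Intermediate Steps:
A = 6 (A = 6 + 0 = 6)
(49 + A)² = (49 + 6)² = 55² = 3025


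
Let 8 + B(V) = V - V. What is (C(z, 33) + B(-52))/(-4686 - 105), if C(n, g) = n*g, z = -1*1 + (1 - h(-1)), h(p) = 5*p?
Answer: -157/4791 ≈ -0.032770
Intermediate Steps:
z = 5 (z = -1*1 + (1 - 5*(-1)) = -1 + (1 - 1*(-5)) = -1 + (1 + 5) = -1 + 6 = 5)
B(V) = -8 (B(V) = -8 + (V - V) = -8 + 0 = -8)
C(n, g) = g*n
(C(z, 33) + B(-52))/(-4686 - 105) = (33*5 - 8)/(-4686 - 105) = (165 - 8)/(-4791) = 157*(-1/4791) = -157/4791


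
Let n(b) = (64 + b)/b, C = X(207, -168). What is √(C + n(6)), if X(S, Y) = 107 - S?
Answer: I*√795/3 ≈ 9.3986*I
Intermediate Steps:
C = -100 (C = 107 - 1*207 = 107 - 207 = -100)
n(b) = (64 + b)/b
√(C + n(6)) = √(-100 + (64 + 6)/6) = √(-100 + (⅙)*70) = √(-100 + 35/3) = √(-265/3) = I*√795/3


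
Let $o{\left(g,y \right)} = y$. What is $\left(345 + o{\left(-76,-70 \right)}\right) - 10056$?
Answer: $-9781$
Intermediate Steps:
$\left(345 + o{\left(-76,-70 \right)}\right) - 10056 = \left(345 - 70\right) - 10056 = 275 - 10056 = -9781$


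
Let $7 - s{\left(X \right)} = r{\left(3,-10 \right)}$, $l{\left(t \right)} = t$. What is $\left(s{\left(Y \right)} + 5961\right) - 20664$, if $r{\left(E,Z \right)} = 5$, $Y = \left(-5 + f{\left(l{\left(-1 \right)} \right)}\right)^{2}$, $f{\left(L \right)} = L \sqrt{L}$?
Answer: $-14701$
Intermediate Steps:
$f{\left(L \right)} = L^{\frac{3}{2}}$
$Y = \left(-5 - i\right)^{2}$ ($Y = \left(-5 + \left(-1\right)^{\frac{3}{2}}\right)^{2} = \left(-5 - i\right)^{2} \approx 24.0 + 10.0 i$)
$s{\left(X \right)} = 2$ ($s{\left(X \right)} = 7 - 5 = 2$)
$\left(s{\left(Y \right)} + 5961\right) - 20664 = \left(2 + 5961\right) - 20664 = 5963 - 20664 = -14701$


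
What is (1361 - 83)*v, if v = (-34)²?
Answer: 1477368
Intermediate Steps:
v = 1156
(1361 - 83)*v = (1361 - 83)*1156 = 1278*1156 = 1477368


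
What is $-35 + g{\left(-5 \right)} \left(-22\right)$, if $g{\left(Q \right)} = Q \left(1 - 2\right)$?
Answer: $-145$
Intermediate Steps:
$g{\left(Q \right)} = - Q$ ($g{\left(Q \right)} = Q \left(-1\right) = - Q$)
$-35 + g{\left(-5 \right)} \left(-22\right) = -35 + \left(-1\right) \left(-5\right) \left(-22\right) = -35 + 5 \left(-22\right) = -35 - 110 = -145$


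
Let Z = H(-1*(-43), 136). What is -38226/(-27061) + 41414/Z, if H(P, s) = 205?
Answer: 1128540584/5547505 ≈ 203.43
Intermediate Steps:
Z = 205
-38226/(-27061) + 41414/Z = -38226/(-27061) + 41414/205 = -38226*(-1/27061) + 41414*(1/205) = 38226/27061 + 41414/205 = 1128540584/5547505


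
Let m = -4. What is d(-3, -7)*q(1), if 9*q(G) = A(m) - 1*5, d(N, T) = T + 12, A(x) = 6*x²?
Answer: 455/9 ≈ 50.556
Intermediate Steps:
d(N, T) = 12 + T
q(G) = 91/9 (q(G) = (6*(-4)² - 1*5)/9 = (6*16 - 5)/9 = (96 - 5)/9 = (⅑)*91 = 91/9)
d(-3, -7)*q(1) = (12 - 7)*(91/9) = 5*(91/9) = 455/9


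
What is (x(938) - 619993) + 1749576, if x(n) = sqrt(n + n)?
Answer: 1129583 + 2*sqrt(469) ≈ 1.1296e+6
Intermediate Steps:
x(n) = sqrt(2)*sqrt(n) (x(n) = sqrt(2*n) = sqrt(2)*sqrt(n))
(x(938) - 619993) + 1749576 = (sqrt(2)*sqrt(938) - 619993) + 1749576 = (2*sqrt(469) - 619993) + 1749576 = (-619993 + 2*sqrt(469)) + 1749576 = 1129583 + 2*sqrt(469)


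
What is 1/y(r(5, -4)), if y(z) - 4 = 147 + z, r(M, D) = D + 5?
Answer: 1/152 ≈ 0.0065789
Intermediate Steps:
r(M, D) = 5 + D
y(z) = 151 + z (y(z) = 4 + (147 + z) = 151 + z)
1/y(r(5, -4)) = 1/(151 + (5 - 4)) = 1/(151 + 1) = 1/152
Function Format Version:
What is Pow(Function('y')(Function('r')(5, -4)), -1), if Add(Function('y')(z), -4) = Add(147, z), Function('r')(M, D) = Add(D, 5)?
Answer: Rational(1, 152) ≈ 0.0065789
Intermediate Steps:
Function('r')(M, D) = Add(5, D)
Function('y')(z) = Add(151, z) (Function('y')(z) = Add(4, Add(147, z)) = Add(151, z))
Pow(Function('y')(Function('r')(5, -4)), -1) = Pow(Add(151, Add(5, -4)), -1) = Pow(Add(151, 1), -1) = Pow(152, -1) = Rational(1, 152)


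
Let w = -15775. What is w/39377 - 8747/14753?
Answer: -577159194/580928881 ≈ -0.99351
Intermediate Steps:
w/39377 - 8747/14753 = -15775/39377 - 8747/14753 = -577159194/580928881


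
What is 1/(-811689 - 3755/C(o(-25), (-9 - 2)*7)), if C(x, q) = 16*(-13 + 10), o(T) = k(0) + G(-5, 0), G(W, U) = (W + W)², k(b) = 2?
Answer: -48/38957317 ≈ -1.2321e-6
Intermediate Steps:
G(W, U) = 4*W² (G(W, U) = (2*W)² = 4*W²)
o(T) = 102 (o(T) = 2 + 4*(-5)² = 2 + 4*25 = 2 + 100 = 102)
C(x, q) = -48 (C(x, q) = 16*(-3) = -48)
1/(-811689 - 3755/C(o(-25), (-9 - 2)*7)) = 1/(-811689 - 3755/(-48)) = 1/(-811689 - 3755*(-1/48)) = 1/(-811689 + 3755/48) = 1/(-38957317/48) = -48/38957317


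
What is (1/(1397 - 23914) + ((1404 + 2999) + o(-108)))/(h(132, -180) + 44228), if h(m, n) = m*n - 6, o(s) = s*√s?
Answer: 49571175/230371427 - 324*I*√3/10231 ≈ 0.21518 - 0.054851*I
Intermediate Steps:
o(s) = s^(3/2)
h(m, n) = -6 + m*n
(1/(1397 - 23914) + ((1404 + 2999) + o(-108)))/(h(132, -180) + 44228) = (1/(1397 - 23914) + ((1404 + 2999) + (-108)^(3/2)))/((-6 + 132*(-180)) + 44228) = (1/(-22517) + (4403 - 648*I*√3))/((-6 - 23760) + 44228) = (-1/22517 + (4403 - 648*I*√3))/(-23766 + 44228) = (99142350/22517 - 648*I*√3)/20462 = (99142350/22517 - 648*I*√3)*(1/20462) = 49571175/230371427 - 324*I*√3/10231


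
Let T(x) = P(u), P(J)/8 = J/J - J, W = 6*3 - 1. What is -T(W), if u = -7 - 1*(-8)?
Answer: 0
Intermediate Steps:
W = 17 (W = 18 - 1 = 17)
u = 1 (u = -7 + 8 = 1)
P(J) = 8 - 8*J (P(J) = 8*(J/J - J) = 8*(1 - J) = 8 - 8*J)
T(x) = 0 (T(x) = 8 - 8*1 = 8 - 8 = 0)
-T(W) = -1*0 = 0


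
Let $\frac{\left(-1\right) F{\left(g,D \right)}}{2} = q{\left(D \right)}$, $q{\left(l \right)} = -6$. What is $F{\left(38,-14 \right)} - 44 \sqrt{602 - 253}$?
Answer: $12 - 44 \sqrt{349} \approx -809.99$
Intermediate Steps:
$F{\left(g,D \right)} = 12$ ($F{\left(g,D \right)} = \left(-2\right) \left(-6\right) = 12$)
$F{\left(38,-14 \right)} - 44 \sqrt{602 - 253} = 12 - 44 \sqrt{602 - 253} = 12 - 44 \sqrt{349}$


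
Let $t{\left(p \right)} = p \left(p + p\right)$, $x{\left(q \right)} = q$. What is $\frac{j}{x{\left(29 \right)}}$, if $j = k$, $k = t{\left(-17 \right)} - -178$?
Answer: $\frac{756}{29} \approx 26.069$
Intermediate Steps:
$t{\left(p \right)} = 2 p^{2}$ ($t{\left(p \right)} = p 2 p = 2 p^{2}$)
$k = 756$ ($k = 2 \left(-17\right)^{2} - -178 = 2 \cdot 289 + 178 = 578 + 178 = 756$)
$j = 756$
$\frac{j}{x{\left(29 \right)}} = \frac{756}{29}$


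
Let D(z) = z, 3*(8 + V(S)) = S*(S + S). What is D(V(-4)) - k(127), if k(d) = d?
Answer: -373/3 ≈ -124.33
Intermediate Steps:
V(S) = -8 + 2*S**2/3 (V(S) = -8 + (S*(S + S))/3 = -8 + (S*(2*S))/3 = -8 + (2*S**2)/3 = -8 + 2*S**2/3)
D(V(-4)) - k(127) = (-8 + (2/3)*(-4)**2) - 1*127 = (-8 + (2/3)*16) - 127 = (-8 + 32/3) - 127 = 8/3 - 127 = -373/3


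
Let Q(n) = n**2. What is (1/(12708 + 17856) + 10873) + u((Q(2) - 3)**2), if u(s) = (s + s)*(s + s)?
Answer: 332444629/30564 ≈ 10877.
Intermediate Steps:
u(s) = 4*s**2 (u(s) = (2*s)*(2*s) = 4*s**2)
(1/(12708 + 17856) + 10873) + u((Q(2) - 3)**2) = (1/(12708 + 17856) + 10873) + 4*((2**2 - 3)**2)**2 = (1/30564 + 10873) + 4*((4 - 3)**2)**2 = (1/30564 + 10873) + 4*(1**2)**2 = 332322373/30564 + 4*1**2 = 332322373/30564 + 4*1 = 332322373/30564 + 4 = 332444629/30564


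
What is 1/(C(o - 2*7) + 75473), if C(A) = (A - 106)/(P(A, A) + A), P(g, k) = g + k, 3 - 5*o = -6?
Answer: 61/4604050 ≈ 1.3249e-5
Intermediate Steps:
o = 9/5 (o = ⅗ - ⅕*(-6) = ⅗ + 6/5 = 9/5 ≈ 1.8000)
C(A) = (-106 + A)/(3*A) (C(A) = (A - 106)/((A + A) + A) = (-106 + A)/(2*A + A) = (-106 + A)/((3*A)) = (-106 + A)*(1/(3*A)) = (-106 + A)/(3*A))
1/(C(o - 2*7) + 75473) = 1/((-106 + (9/5 - 2*7))/(3*(9/5 - 2*7)) + 75473) = 1/((-106 + (9/5 - 14))/(3*(9/5 - 14)) + 75473) = 1/((-106 - 61/5)/(3*(-61/5)) + 75473) = 1/((⅓)*(-5/61)*(-591/5) + 75473) = 1/(197/61 + 75473) = 1/(4604050/61) = 61/4604050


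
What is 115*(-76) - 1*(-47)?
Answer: -8693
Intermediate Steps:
115*(-76) - 1*(-47) = -8740 + 47 = -8693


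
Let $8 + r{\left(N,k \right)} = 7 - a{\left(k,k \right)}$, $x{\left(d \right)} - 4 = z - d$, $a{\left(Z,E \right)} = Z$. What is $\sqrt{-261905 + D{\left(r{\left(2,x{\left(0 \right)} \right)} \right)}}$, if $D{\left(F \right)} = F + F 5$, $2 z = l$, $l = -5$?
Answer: $4 i \sqrt{16370} \approx 511.78 i$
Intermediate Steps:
$z = - \frac{5}{2}$ ($z = \frac{1}{2} \left(-5\right) = - \frac{5}{2} \approx -2.5$)
$x{\left(d \right)} = \frac{3}{2} - d$ ($x{\left(d \right)} = 4 - \left(\frac{5}{2} + d\right) = \frac{3}{2} - d$)
$r{\left(N,k \right)} = -1 - k$ ($r{\left(N,k \right)} = -8 - \left(-7 + k\right) = -1 - k$)
$D{\left(F \right)} = 6 F$ ($D{\left(F \right)} = F + 5 F = 6 F$)
$\sqrt{-261905 + D{\left(r{\left(2,x{\left(0 \right)} \right)} \right)}} = \sqrt{-261905 + 6 \left(-1 - \left(\frac{3}{2} - 0\right)\right)} = \sqrt{-261905 + 6 \left(-1 - \left(\frac{3}{2} + 0\right)\right)} = \sqrt{-261905 + 6 \left(-1 - \frac{3}{2}\right)} = \sqrt{-261905 + 6 \left(- \frac{5}{2}\right)} = \sqrt{-261905 - 15} = \sqrt{-261920} = 4 i \sqrt{16370}$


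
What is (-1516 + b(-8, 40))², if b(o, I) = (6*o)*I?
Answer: 11806096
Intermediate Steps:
b(o, I) = 6*I*o
(-1516 + b(-8, 40))² = (-1516 + 6*40*(-8))² = (-1516 - 1920)² = (-3436)² = 11806096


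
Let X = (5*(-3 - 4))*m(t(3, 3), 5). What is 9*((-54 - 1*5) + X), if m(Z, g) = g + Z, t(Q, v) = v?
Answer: -3051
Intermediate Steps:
m(Z, g) = Z + g
X = -280 (X = (5*(-3 - 4))*(3 + 5) = (5*(-7))*8 = -35*8 = -280)
9*((-54 - 1*5) + X) = 9*((-54 - 1*5) - 280) = 9*((-54 - 5) - 280) = 9*(-59 - 280) = 9*(-339) = -3051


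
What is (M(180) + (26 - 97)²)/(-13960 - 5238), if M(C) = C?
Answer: -5221/19198 ≈ -0.27196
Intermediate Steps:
(M(180) + (26 - 97)²)/(-13960 - 5238) = (180 + (26 - 97)²)/(-13960 - 5238) = (180 + (-71)²)/(-19198) = (180 + 5041)*(-1/19198) = 5221*(-1/19198) = -5221/19198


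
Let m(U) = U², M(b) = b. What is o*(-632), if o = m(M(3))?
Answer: -5688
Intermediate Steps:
o = 9 (o = 3² = 9)
o*(-632) = 9*(-632) = -5688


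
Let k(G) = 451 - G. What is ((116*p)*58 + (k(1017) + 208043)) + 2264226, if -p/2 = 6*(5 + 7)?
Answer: 1502871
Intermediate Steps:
p = -144 (p = -12*(5 + 7) = -12*12 = -2*72 = -144)
((116*p)*58 + (k(1017) + 208043)) + 2264226 = ((116*(-144))*58 + ((451 - 1*1017) + 208043)) + 2264226 = (-16704*58 + ((451 - 1017) + 208043)) + 2264226 = (-968832 + (-566 + 208043)) + 2264226 = (-968832 + 207477) + 2264226 = -761355 + 2264226 = 1502871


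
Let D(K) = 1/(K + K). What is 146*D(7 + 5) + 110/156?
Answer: 353/52 ≈ 6.7885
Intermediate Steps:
D(K) = 1/(2*K)
146*D(7 + 5) + 110/156 = 146*(1/(2*(7 + 5))) + 110/156 = 146*((½)/12) + 110*(1/156) = 146*((½)*(1/12)) + 55/78 = 146*(1/24) + 55/78 = 73/12 + 55/78 = 353/52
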